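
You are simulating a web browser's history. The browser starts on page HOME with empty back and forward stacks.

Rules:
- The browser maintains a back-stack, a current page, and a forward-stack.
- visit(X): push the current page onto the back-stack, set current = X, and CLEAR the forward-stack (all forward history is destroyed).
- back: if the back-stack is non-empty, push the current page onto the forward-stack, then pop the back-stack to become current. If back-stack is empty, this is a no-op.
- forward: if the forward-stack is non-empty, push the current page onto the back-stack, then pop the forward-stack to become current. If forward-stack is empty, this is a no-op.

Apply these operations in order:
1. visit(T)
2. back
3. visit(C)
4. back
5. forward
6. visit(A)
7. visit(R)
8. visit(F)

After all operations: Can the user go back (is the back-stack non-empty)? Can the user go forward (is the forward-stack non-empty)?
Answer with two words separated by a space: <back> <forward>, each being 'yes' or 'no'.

After 1 (visit(T)): cur=T back=1 fwd=0
After 2 (back): cur=HOME back=0 fwd=1
After 3 (visit(C)): cur=C back=1 fwd=0
After 4 (back): cur=HOME back=0 fwd=1
After 5 (forward): cur=C back=1 fwd=0
After 6 (visit(A)): cur=A back=2 fwd=0
After 7 (visit(R)): cur=R back=3 fwd=0
After 8 (visit(F)): cur=F back=4 fwd=0

Answer: yes no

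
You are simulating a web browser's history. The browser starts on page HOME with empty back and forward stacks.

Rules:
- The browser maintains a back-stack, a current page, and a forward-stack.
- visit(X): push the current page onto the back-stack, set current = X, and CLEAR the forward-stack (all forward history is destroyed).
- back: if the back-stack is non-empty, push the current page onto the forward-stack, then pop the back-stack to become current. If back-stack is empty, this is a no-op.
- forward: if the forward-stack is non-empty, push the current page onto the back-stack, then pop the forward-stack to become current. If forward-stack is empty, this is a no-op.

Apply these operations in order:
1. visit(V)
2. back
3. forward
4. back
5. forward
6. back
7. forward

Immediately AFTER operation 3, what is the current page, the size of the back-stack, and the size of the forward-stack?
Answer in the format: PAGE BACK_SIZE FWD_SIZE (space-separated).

After 1 (visit(V)): cur=V back=1 fwd=0
After 2 (back): cur=HOME back=0 fwd=1
After 3 (forward): cur=V back=1 fwd=0

V 1 0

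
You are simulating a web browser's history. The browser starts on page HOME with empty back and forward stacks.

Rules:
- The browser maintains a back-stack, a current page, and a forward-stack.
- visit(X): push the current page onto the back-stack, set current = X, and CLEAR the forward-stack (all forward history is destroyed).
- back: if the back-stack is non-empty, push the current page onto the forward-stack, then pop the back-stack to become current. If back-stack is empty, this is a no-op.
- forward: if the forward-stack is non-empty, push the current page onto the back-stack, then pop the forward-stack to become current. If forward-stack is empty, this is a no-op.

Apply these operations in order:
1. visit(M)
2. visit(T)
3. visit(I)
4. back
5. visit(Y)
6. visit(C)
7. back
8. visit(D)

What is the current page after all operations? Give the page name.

Answer: D

Derivation:
After 1 (visit(M)): cur=M back=1 fwd=0
After 2 (visit(T)): cur=T back=2 fwd=0
After 3 (visit(I)): cur=I back=3 fwd=0
After 4 (back): cur=T back=2 fwd=1
After 5 (visit(Y)): cur=Y back=3 fwd=0
After 6 (visit(C)): cur=C back=4 fwd=0
After 7 (back): cur=Y back=3 fwd=1
After 8 (visit(D)): cur=D back=4 fwd=0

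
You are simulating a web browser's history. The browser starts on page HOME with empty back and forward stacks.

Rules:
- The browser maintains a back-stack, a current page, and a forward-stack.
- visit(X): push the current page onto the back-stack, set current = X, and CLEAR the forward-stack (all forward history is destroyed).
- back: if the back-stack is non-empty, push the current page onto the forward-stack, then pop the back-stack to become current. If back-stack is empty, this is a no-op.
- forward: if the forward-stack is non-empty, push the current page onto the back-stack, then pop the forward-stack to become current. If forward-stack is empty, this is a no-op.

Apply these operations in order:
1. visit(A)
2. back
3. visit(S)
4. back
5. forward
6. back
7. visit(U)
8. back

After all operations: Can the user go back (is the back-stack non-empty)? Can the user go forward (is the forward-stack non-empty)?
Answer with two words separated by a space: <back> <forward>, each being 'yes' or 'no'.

After 1 (visit(A)): cur=A back=1 fwd=0
After 2 (back): cur=HOME back=0 fwd=1
After 3 (visit(S)): cur=S back=1 fwd=0
After 4 (back): cur=HOME back=0 fwd=1
After 5 (forward): cur=S back=1 fwd=0
After 6 (back): cur=HOME back=0 fwd=1
After 7 (visit(U)): cur=U back=1 fwd=0
After 8 (back): cur=HOME back=0 fwd=1

Answer: no yes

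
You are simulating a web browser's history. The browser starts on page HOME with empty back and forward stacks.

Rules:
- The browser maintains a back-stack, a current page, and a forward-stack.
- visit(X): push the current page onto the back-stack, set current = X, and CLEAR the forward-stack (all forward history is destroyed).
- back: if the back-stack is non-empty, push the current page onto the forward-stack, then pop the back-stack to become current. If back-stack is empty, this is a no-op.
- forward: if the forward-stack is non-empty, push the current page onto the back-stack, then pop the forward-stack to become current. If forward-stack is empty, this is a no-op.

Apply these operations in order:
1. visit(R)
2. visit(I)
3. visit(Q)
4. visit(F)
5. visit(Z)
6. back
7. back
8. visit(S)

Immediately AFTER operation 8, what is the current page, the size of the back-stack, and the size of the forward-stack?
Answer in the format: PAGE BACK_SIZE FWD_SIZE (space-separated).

After 1 (visit(R)): cur=R back=1 fwd=0
After 2 (visit(I)): cur=I back=2 fwd=0
After 3 (visit(Q)): cur=Q back=3 fwd=0
After 4 (visit(F)): cur=F back=4 fwd=0
After 5 (visit(Z)): cur=Z back=5 fwd=0
After 6 (back): cur=F back=4 fwd=1
After 7 (back): cur=Q back=3 fwd=2
After 8 (visit(S)): cur=S back=4 fwd=0

S 4 0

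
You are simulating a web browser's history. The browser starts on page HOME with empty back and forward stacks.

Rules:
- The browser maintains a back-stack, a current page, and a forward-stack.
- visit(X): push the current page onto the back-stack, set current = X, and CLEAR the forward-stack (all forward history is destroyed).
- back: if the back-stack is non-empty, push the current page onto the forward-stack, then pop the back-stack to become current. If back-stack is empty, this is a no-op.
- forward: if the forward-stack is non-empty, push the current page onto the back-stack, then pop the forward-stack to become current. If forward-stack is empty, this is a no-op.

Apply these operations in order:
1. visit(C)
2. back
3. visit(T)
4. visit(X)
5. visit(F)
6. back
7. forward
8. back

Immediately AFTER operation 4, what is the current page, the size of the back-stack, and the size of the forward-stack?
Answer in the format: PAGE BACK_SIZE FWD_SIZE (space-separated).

After 1 (visit(C)): cur=C back=1 fwd=0
After 2 (back): cur=HOME back=0 fwd=1
After 3 (visit(T)): cur=T back=1 fwd=0
After 4 (visit(X)): cur=X back=2 fwd=0

X 2 0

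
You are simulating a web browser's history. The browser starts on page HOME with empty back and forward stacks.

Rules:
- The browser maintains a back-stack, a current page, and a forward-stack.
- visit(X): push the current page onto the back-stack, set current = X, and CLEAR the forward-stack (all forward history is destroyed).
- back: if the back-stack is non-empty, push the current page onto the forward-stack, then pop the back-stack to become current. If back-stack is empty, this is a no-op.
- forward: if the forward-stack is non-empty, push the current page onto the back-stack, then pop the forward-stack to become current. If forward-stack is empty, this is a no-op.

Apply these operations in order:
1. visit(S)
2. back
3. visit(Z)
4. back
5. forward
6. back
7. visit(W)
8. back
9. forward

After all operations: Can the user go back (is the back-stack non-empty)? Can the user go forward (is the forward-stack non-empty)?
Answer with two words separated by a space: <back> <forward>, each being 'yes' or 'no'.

After 1 (visit(S)): cur=S back=1 fwd=0
After 2 (back): cur=HOME back=0 fwd=1
After 3 (visit(Z)): cur=Z back=1 fwd=0
After 4 (back): cur=HOME back=0 fwd=1
After 5 (forward): cur=Z back=1 fwd=0
After 6 (back): cur=HOME back=0 fwd=1
After 7 (visit(W)): cur=W back=1 fwd=0
After 8 (back): cur=HOME back=0 fwd=1
After 9 (forward): cur=W back=1 fwd=0

Answer: yes no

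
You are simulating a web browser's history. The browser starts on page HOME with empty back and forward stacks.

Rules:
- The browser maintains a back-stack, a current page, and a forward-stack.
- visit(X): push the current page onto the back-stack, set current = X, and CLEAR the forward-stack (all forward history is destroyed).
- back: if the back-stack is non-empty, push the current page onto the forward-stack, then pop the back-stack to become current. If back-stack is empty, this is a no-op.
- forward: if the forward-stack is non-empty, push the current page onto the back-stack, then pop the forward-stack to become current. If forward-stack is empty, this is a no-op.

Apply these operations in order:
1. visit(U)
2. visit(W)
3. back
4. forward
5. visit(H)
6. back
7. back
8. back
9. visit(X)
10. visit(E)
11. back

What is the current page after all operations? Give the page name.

Answer: X

Derivation:
After 1 (visit(U)): cur=U back=1 fwd=0
After 2 (visit(W)): cur=W back=2 fwd=0
After 3 (back): cur=U back=1 fwd=1
After 4 (forward): cur=W back=2 fwd=0
After 5 (visit(H)): cur=H back=3 fwd=0
After 6 (back): cur=W back=2 fwd=1
After 7 (back): cur=U back=1 fwd=2
After 8 (back): cur=HOME back=0 fwd=3
After 9 (visit(X)): cur=X back=1 fwd=0
After 10 (visit(E)): cur=E back=2 fwd=0
After 11 (back): cur=X back=1 fwd=1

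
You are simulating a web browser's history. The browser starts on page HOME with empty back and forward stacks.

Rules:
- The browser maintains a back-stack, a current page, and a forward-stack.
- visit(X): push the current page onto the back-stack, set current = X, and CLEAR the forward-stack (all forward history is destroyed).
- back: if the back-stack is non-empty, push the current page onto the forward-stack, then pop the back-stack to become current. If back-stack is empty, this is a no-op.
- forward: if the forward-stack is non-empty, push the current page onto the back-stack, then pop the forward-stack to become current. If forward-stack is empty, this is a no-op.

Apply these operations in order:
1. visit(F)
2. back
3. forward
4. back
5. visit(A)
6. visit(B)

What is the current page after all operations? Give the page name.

After 1 (visit(F)): cur=F back=1 fwd=0
After 2 (back): cur=HOME back=0 fwd=1
After 3 (forward): cur=F back=1 fwd=0
After 4 (back): cur=HOME back=0 fwd=1
After 5 (visit(A)): cur=A back=1 fwd=0
After 6 (visit(B)): cur=B back=2 fwd=0

Answer: B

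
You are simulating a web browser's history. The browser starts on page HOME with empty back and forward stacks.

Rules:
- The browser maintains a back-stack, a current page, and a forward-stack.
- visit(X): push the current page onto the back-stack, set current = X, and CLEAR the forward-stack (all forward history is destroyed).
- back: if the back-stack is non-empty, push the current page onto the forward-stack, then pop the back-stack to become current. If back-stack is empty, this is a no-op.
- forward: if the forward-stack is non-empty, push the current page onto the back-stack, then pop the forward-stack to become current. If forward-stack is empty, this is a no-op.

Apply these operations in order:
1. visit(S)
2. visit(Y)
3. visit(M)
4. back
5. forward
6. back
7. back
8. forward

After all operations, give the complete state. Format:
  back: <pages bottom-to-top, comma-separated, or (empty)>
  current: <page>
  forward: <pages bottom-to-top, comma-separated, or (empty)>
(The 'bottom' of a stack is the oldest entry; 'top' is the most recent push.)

Answer: back: HOME,S
current: Y
forward: M

Derivation:
After 1 (visit(S)): cur=S back=1 fwd=0
After 2 (visit(Y)): cur=Y back=2 fwd=0
After 3 (visit(M)): cur=M back=3 fwd=0
After 4 (back): cur=Y back=2 fwd=1
After 5 (forward): cur=M back=3 fwd=0
After 6 (back): cur=Y back=2 fwd=1
After 7 (back): cur=S back=1 fwd=2
After 8 (forward): cur=Y back=2 fwd=1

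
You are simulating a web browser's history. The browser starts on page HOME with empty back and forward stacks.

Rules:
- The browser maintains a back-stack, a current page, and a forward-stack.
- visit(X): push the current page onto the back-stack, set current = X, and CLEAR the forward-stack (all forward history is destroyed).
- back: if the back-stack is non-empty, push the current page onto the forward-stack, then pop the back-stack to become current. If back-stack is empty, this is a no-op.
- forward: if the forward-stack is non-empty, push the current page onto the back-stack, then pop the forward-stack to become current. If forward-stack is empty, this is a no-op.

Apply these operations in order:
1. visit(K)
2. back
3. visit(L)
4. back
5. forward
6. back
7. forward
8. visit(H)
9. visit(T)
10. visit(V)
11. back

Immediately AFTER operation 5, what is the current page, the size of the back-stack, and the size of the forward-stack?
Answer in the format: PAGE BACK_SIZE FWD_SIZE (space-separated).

After 1 (visit(K)): cur=K back=1 fwd=0
After 2 (back): cur=HOME back=0 fwd=1
After 3 (visit(L)): cur=L back=1 fwd=0
After 4 (back): cur=HOME back=0 fwd=1
After 5 (forward): cur=L back=1 fwd=0

L 1 0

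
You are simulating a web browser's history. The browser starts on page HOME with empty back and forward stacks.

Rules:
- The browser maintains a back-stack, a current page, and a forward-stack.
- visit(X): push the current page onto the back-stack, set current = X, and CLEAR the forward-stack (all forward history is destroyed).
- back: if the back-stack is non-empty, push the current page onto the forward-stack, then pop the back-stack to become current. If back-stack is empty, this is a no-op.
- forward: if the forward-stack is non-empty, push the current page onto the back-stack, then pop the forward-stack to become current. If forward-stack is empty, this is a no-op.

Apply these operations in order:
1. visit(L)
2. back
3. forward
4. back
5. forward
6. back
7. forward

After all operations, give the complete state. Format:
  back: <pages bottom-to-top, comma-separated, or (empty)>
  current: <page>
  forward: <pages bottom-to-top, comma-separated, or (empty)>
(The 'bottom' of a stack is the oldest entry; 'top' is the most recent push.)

Answer: back: HOME
current: L
forward: (empty)

Derivation:
After 1 (visit(L)): cur=L back=1 fwd=0
After 2 (back): cur=HOME back=0 fwd=1
After 3 (forward): cur=L back=1 fwd=0
After 4 (back): cur=HOME back=0 fwd=1
After 5 (forward): cur=L back=1 fwd=0
After 6 (back): cur=HOME back=0 fwd=1
After 7 (forward): cur=L back=1 fwd=0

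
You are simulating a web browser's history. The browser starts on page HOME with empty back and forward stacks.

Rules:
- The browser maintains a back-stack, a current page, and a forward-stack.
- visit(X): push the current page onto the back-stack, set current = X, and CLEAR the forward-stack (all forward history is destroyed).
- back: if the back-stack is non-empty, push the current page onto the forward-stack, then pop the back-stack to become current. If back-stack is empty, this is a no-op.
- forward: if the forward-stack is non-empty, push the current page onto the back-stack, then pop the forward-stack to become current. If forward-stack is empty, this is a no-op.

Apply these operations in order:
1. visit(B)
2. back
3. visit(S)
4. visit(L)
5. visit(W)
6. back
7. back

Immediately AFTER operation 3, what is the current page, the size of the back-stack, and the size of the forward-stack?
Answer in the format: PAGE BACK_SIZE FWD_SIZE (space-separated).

After 1 (visit(B)): cur=B back=1 fwd=0
After 2 (back): cur=HOME back=0 fwd=1
After 3 (visit(S)): cur=S back=1 fwd=0

S 1 0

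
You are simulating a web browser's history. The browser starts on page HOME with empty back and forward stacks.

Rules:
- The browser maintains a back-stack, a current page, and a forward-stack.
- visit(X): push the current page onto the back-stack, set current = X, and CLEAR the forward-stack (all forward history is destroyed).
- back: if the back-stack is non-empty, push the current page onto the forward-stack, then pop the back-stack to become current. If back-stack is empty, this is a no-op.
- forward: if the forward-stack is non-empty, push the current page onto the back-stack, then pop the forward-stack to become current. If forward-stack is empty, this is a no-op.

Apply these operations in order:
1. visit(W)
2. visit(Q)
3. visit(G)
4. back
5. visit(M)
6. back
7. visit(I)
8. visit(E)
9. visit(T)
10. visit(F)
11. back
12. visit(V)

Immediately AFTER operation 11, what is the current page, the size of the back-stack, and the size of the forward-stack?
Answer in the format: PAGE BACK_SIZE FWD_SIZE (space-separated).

After 1 (visit(W)): cur=W back=1 fwd=0
After 2 (visit(Q)): cur=Q back=2 fwd=0
After 3 (visit(G)): cur=G back=3 fwd=0
After 4 (back): cur=Q back=2 fwd=1
After 5 (visit(M)): cur=M back=3 fwd=0
After 6 (back): cur=Q back=2 fwd=1
After 7 (visit(I)): cur=I back=3 fwd=0
After 8 (visit(E)): cur=E back=4 fwd=0
After 9 (visit(T)): cur=T back=5 fwd=0
After 10 (visit(F)): cur=F back=6 fwd=0
After 11 (back): cur=T back=5 fwd=1

T 5 1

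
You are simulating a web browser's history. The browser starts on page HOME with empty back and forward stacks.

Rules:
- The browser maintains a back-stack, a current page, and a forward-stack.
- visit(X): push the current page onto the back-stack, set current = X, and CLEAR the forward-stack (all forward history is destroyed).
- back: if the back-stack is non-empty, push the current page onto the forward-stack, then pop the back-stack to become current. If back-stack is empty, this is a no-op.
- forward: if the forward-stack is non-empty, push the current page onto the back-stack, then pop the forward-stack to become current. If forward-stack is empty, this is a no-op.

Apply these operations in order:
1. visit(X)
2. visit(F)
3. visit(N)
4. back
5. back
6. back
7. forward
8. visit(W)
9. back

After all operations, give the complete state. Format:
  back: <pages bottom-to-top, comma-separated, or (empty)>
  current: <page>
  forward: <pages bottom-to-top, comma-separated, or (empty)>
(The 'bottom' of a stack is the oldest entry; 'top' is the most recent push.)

Answer: back: HOME
current: X
forward: W

Derivation:
After 1 (visit(X)): cur=X back=1 fwd=0
After 2 (visit(F)): cur=F back=2 fwd=0
After 3 (visit(N)): cur=N back=3 fwd=0
After 4 (back): cur=F back=2 fwd=1
After 5 (back): cur=X back=1 fwd=2
After 6 (back): cur=HOME back=0 fwd=3
After 7 (forward): cur=X back=1 fwd=2
After 8 (visit(W)): cur=W back=2 fwd=0
After 9 (back): cur=X back=1 fwd=1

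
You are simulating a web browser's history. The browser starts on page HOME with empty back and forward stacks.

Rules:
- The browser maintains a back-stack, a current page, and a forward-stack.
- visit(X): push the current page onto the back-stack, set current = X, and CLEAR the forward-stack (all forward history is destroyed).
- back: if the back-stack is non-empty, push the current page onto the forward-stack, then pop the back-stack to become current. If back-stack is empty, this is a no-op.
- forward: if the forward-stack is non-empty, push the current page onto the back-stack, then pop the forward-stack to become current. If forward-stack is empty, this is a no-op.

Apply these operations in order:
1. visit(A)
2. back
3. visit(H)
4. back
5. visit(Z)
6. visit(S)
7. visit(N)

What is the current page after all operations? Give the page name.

Answer: N

Derivation:
After 1 (visit(A)): cur=A back=1 fwd=0
After 2 (back): cur=HOME back=0 fwd=1
After 3 (visit(H)): cur=H back=1 fwd=0
After 4 (back): cur=HOME back=0 fwd=1
After 5 (visit(Z)): cur=Z back=1 fwd=0
After 6 (visit(S)): cur=S back=2 fwd=0
After 7 (visit(N)): cur=N back=3 fwd=0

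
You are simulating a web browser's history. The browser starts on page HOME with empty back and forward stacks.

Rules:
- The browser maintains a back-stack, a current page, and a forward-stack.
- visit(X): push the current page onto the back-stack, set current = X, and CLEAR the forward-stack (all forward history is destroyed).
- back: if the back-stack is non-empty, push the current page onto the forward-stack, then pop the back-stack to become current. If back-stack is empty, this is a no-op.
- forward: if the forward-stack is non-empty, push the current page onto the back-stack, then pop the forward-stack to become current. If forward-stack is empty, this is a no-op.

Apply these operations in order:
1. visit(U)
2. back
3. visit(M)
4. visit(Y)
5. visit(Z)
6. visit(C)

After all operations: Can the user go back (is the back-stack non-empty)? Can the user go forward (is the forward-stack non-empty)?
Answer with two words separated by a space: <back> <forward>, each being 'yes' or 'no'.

Answer: yes no

Derivation:
After 1 (visit(U)): cur=U back=1 fwd=0
After 2 (back): cur=HOME back=0 fwd=1
After 3 (visit(M)): cur=M back=1 fwd=0
After 4 (visit(Y)): cur=Y back=2 fwd=0
After 5 (visit(Z)): cur=Z back=3 fwd=0
After 6 (visit(C)): cur=C back=4 fwd=0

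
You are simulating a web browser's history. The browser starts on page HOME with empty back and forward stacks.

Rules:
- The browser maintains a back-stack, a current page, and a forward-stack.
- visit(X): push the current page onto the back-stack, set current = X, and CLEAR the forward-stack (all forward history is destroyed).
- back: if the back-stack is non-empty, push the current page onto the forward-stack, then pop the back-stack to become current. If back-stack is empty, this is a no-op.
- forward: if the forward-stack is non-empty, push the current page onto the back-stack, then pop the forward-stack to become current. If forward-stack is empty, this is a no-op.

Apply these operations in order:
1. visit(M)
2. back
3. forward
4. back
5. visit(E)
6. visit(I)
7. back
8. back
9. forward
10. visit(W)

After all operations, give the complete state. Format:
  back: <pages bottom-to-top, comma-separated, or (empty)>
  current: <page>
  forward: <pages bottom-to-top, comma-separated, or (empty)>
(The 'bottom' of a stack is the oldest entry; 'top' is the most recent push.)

After 1 (visit(M)): cur=M back=1 fwd=0
After 2 (back): cur=HOME back=0 fwd=1
After 3 (forward): cur=M back=1 fwd=0
After 4 (back): cur=HOME back=0 fwd=1
After 5 (visit(E)): cur=E back=1 fwd=0
After 6 (visit(I)): cur=I back=2 fwd=0
After 7 (back): cur=E back=1 fwd=1
After 8 (back): cur=HOME back=0 fwd=2
After 9 (forward): cur=E back=1 fwd=1
After 10 (visit(W)): cur=W back=2 fwd=0

Answer: back: HOME,E
current: W
forward: (empty)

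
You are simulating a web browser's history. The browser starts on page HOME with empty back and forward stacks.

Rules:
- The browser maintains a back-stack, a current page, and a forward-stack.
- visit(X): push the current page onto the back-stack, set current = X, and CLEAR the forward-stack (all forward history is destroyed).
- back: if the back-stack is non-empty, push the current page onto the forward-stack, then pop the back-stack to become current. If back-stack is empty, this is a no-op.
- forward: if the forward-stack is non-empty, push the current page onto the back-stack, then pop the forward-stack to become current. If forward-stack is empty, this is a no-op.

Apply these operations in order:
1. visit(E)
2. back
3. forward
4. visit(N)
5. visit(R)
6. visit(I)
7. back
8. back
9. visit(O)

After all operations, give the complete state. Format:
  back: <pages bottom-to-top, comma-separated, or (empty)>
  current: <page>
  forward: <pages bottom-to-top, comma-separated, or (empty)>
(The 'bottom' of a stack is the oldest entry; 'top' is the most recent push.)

After 1 (visit(E)): cur=E back=1 fwd=0
After 2 (back): cur=HOME back=0 fwd=1
After 3 (forward): cur=E back=1 fwd=0
After 4 (visit(N)): cur=N back=2 fwd=0
After 5 (visit(R)): cur=R back=3 fwd=0
After 6 (visit(I)): cur=I back=4 fwd=0
After 7 (back): cur=R back=3 fwd=1
After 8 (back): cur=N back=2 fwd=2
After 9 (visit(O)): cur=O back=3 fwd=0

Answer: back: HOME,E,N
current: O
forward: (empty)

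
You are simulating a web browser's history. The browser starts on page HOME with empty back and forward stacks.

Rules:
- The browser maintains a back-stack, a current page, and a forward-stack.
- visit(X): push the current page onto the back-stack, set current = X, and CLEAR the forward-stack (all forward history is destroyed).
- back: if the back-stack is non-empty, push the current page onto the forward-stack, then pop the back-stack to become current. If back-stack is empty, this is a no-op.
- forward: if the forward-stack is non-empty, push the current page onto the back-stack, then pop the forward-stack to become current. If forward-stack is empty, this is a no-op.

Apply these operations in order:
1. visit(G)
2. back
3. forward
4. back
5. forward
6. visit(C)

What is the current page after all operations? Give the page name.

After 1 (visit(G)): cur=G back=1 fwd=0
After 2 (back): cur=HOME back=0 fwd=1
After 3 (forward): cur=G back=1 fwd=0
After 4 (back): cur=HOME back=0 fwd=1
After 5 (forward): cur=G back=1 fwd=0
After 6 (visit(C)): cur=C back=2 fwd=0

Answer: C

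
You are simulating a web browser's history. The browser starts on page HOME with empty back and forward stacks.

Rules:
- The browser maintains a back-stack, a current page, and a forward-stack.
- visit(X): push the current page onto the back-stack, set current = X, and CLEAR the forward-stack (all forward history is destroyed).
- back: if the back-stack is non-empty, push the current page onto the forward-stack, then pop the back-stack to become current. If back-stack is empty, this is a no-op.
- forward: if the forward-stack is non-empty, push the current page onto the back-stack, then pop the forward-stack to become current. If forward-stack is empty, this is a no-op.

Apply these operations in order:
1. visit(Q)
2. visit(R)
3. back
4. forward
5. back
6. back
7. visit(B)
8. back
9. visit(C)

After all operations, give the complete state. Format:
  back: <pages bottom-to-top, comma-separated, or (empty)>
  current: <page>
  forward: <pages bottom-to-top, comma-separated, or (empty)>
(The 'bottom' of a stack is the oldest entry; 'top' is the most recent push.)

Answer: back: HOME
current: C
forward: (empty)

Derivation:
After 1 (visit(Q)): cur=Q back=1 fwd=0
After 2 (visit(R)): cur=R back=2 fwd=0
After 3 (back): cur=Q back=1 fwd=1
After 4 (forward): cur=R back=2 fwd=0
After 5 (back): cur=Q back=1 fwd=1
After 6 (back): cur=HOME back=0 fwd=2
After 7 (visit(B)): cur=B back=1 fwd=0
After 8 (back): cur=HOME back=0 fwd=1
After 9 (visit(C)): cur=C back=1 fwd=0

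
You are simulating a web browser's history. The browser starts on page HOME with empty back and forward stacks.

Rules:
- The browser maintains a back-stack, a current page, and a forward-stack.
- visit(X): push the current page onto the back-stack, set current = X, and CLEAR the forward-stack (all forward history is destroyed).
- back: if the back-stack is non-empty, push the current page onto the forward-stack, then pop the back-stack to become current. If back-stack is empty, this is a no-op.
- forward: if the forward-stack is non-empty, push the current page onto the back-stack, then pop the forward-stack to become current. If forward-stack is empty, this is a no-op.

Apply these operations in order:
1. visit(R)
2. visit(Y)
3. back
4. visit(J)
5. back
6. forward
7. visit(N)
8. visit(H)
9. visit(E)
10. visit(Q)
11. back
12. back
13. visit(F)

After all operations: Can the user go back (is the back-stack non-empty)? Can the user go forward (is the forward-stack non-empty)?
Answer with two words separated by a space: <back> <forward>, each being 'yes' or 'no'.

Answer: yes no

Derivation:
After 1 (visit(R)): cur=R back=1 fwd=0
After 2 (visit(Y)): cur=Y back=2 fwd=0
After 3 (back): cur=R back=1 fwd=1
After 4 (visit(J)): cur=J back=2 fwd=0
After 5 (back): cur=R back=1 fwd=1
After 6 (forward): cur=J back=2 fwd=0
After 7 (visit(N)): cur=N back=3 fwd=0
After 8 (visit(H)): cur=H back=4 fwd=0
After 9 (visit(E)): cur=E back=5 fwd=0
After 10 (visit(Q)): cur=Q back=6 fwd=0
After 11 (back): cur=E back=5 fwd=1
After 12 (back): cur=H back=4 fwd=2
After 13 (visit(F)): cur=F back=5 fwd=0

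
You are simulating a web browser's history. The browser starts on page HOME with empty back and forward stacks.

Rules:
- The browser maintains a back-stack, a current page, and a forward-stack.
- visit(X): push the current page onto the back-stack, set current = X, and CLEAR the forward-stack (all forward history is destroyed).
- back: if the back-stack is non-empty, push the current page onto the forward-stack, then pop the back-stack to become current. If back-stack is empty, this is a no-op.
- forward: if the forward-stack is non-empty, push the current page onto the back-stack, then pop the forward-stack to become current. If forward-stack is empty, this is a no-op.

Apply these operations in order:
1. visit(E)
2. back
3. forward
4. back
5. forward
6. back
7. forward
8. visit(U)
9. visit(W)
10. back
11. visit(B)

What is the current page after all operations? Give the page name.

After 1 (visit(E)): cur=E back=1 fwd=0
After 2 (back): cur=HOME back=0 fwd=1
After 3 (forward): cur=E back=1 fwd=0
After 4 (back): cur=HOME back=0 fwd=1
After 5 (forward): cur=E back=1 fwd=0
After 6 (back): cur=HOME back=0 fwd=1
After 7 (forward): cur=E back=1 fwd=0
After 8 (visit(U)): cur=U back=2 fwd=0
After 9 (visit(W)): cur=W back=3 fwd=0
After 10 (back): cur=U back=2 fwd=1
After 11 (visit(B)): cur=B back=3 fwd=0

Answer: B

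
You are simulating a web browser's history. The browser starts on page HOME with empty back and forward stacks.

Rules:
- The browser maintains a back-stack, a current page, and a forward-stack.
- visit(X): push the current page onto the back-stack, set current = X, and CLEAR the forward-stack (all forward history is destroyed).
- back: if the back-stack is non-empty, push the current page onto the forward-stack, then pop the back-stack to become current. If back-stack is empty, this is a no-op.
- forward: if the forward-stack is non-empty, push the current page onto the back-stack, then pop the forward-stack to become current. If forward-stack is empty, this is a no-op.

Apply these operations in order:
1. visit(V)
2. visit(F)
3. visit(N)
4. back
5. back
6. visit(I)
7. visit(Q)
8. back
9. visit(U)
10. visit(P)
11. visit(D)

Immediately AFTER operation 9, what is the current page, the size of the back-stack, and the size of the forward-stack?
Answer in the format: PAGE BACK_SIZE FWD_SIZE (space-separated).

After 1 (visit(V)): cur=V back=1 fwd=0
After 2 (visit(F)): cur=F back=2 fwd=0
After 3 (visit(N)): cur=N back=3 fwd=0
After 4 (back): cur=F back=2 fwd=1
After 5 (back): cur=V back=1 fwd=2
After 6 (visit(I)): cur=I back=2 fwd=0
After 7 (visit(Q)): cur=Q back=3 fwd=0
After 8 (back): cur=I back=2 fwd=1
After 9 (visit(U)): cur=U back=3 fwd=0

U 3 0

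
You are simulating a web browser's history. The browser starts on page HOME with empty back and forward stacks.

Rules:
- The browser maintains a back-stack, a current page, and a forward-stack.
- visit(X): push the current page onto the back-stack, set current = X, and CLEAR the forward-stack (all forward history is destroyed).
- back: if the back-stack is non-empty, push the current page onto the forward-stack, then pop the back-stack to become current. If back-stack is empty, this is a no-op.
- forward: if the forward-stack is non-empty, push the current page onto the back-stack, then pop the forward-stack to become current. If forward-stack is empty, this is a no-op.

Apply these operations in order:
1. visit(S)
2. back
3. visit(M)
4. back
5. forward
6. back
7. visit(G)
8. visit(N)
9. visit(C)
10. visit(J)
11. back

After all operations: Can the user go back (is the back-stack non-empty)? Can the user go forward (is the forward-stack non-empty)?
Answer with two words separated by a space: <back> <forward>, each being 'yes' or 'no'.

After 1 (visit(S)): cur=S back=1 fwd=0
After 2 (back): cur=HOME back=0 fwd=1
After 3 (visit(M)): cur=M back=1 fwd=0
After 4 (back): cur=HOME back=0 fwd=1
After 5 (forward): cur=M back=1 fwd=0
After 6 (back): cur=HOME back=0 fwd=1
After 7 (visit(G)): cur=G back=1 fwd=0
After 8 (visit(N)): cur=N back=2 fwd=0
After 9 (visit(C)): cur=C back=3 fwd=0
After 10 (visit(J)): cur=J back=4 fwd=0
After 11 (back): cur=C back=3 fwd=1

Answer: yes yes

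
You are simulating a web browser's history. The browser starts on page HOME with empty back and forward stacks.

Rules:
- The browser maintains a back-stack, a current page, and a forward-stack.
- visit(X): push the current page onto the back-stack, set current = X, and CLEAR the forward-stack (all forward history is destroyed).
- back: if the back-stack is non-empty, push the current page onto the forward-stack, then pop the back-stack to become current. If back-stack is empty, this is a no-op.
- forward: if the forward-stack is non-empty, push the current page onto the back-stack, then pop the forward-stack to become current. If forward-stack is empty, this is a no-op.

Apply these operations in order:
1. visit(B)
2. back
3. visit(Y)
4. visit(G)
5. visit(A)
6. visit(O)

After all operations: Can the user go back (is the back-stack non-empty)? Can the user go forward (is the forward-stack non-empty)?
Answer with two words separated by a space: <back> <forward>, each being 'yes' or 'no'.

Answer: yes no

Derivation:
After 1 (visit(B)): cur=B back=1 fwd=0
After 2 (back): cur=HOME back=0 fwd=1
After 3 (visit(Y)): cur=Y back=1 fwd=0
After 4 (visit(G)): cur=G back=2 fwd=0
After 5 (visit(A)): cur=A back=3 fwd=0
After 6 (visit(O)): cur=O back=4 fwd=0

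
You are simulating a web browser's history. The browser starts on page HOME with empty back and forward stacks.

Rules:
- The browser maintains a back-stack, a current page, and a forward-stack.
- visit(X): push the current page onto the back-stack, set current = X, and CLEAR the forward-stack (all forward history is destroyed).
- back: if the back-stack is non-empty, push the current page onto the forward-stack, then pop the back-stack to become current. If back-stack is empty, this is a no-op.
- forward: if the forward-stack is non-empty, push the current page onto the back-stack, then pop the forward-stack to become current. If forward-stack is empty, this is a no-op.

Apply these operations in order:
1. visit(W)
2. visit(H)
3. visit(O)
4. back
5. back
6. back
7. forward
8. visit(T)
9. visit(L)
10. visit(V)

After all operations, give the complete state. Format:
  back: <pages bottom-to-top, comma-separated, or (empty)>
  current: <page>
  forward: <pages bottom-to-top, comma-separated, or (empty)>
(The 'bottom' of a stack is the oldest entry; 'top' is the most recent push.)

Answer: back: HOME,W,T,L
current: V
forward: (empty)

Derivation:
After 1 (visit(W)): cur=W back=1 fwd=0
After 2 (visit(H)): cur=H back=2 fwd=0
After 3 (visit(O)): cur=O back=3 fwd=0
After 4 (back): cur=H back=2 fwd=1
After 5 (back): cur=W back=1 fwd=2
After 6 (back): cur=HOME back=0 fwd=3
After 7 (forward): cur=W back=1 fwd=2
After 8 (visit(T)): cur=T back=2 fwd=0
After 9 (visit(L)): cur=L back=3 fwd=0
After 10 (visit(V)): cur=V back=4 fwd=0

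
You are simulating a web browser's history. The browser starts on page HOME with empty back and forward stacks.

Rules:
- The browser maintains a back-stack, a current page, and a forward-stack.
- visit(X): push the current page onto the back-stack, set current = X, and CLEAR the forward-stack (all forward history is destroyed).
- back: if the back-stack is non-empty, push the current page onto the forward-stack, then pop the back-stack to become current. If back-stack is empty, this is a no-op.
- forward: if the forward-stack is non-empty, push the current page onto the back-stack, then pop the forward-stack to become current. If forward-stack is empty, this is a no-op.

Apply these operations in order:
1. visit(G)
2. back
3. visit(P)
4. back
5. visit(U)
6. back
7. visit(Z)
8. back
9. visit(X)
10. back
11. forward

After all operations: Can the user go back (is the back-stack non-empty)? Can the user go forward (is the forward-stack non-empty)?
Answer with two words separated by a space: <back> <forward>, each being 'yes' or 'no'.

After 1 (visit(G)): cur=G back=1 fwd=0
After 2 (back): cur=HOME back=0 fwd=1
After 3 (visit(P)): cur=P back=1 fwd=0
After 4 (back): cur=HOME back=0 fwd=1
After 5 (visit(U)): cur=U back=1 fwd=0
After 6 (back): cur=HOME back=0 fwd=1
After 7 (visit(Z)): cur=Z back=1 fwd=0
After 8 (back): cur=HOME back=0 fwd=1
After 9 (visit(X)): cur=X back=1 fwd=0
After 10 (back): cur=HOME back=0 fwd=1
After 11 (forward): cur=X back=1 fwd=0

Answer: yes no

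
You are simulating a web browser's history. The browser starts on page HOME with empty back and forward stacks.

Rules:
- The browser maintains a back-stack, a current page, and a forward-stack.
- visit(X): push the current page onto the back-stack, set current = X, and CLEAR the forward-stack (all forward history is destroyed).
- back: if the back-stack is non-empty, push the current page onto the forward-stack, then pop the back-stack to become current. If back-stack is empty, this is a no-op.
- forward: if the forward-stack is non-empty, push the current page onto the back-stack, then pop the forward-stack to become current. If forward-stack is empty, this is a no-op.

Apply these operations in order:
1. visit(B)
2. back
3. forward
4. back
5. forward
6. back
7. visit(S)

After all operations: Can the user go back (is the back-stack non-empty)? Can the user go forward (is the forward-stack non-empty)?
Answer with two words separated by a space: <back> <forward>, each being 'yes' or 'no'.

Answer: yes no

Derivation:
After 1 (visit(B)): cur=B back=1 fwd=0
After 2 (back): cur=HOME back=0 fwd=1
After 3 (forward): cur=B back=1 fwd=0
After 4 (back): cur=HOME back=0 fwd=1
After 5 (forward): cur=B back=1 fwd=0
After 6 (back): cur=HOME back=0 fwd=1
After 7 (visit(S)): cur=S back=1 fwd=0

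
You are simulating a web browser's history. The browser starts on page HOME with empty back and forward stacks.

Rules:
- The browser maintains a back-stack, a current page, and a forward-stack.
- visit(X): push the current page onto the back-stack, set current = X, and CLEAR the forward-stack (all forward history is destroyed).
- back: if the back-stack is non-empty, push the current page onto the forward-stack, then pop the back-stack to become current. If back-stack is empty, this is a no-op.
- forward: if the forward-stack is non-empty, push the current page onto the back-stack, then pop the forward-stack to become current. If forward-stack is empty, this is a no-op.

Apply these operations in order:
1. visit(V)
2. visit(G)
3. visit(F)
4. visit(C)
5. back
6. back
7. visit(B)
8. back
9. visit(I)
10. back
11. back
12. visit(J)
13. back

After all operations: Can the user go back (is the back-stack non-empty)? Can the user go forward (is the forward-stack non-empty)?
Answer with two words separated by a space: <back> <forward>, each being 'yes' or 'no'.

Answer: yes yes

Derivation:
After 1 (visit(V)): cur=V back=1 fwd=0
After 2 (visit(G)): cur=G back=2 fwd=0
After 3 (visit(F)): cur=F back=3 fwd=0
After 4 (visit(C)): cur=C back=4 fwd=0
After 5 (back): cur=F back=3 fwd=1
After 6 (back): cur=G back=2 fwd=2
After 7 (visit(B)): cur=B back=3 fwd=0
After 8 (back): cur=G back=2 fwd=1
After 9 (visit(I)): cur=I back=3 fwd=0
After 10 (back): cur=G back=2 fwd=1
After 11 (back): cur=V back=1 fwd=2
After 12 (visit(J)): cur=J back=2 fwd=0
After 13 (back): cur=V back=1 fwd=1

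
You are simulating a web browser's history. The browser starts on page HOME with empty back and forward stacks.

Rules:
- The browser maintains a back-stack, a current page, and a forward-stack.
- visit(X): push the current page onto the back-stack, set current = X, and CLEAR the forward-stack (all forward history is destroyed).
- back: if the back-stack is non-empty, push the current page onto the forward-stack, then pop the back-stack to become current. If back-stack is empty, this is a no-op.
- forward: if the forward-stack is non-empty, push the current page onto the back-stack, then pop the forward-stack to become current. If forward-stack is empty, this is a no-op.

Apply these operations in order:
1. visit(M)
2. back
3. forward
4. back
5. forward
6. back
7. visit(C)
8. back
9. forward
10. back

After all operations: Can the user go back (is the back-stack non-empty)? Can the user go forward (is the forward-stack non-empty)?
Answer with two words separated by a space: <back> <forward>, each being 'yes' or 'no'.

After 1 (visit(M)): cur=M back=1 fwd=0
After 2 (back): cur=HOME back=0 fwd=1
After 3 (forward): cur=M back=1 fwd=0
After 4 (back): cur=HOME back=0 fwd=1
After 5 (forward): cur=M back=1 fwd=0
After 6 (back): cur=HOME back=0 fwd=1
After 7 (visit(C)): cur=C back=1 fwd=0
After 8 (back): cur=HOME back=0 fwd=1
After 9 (forward): cur=C back=1 fwd=0
After 10 (back): cur=HOME back=0 fwd=1

Answer: no yes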